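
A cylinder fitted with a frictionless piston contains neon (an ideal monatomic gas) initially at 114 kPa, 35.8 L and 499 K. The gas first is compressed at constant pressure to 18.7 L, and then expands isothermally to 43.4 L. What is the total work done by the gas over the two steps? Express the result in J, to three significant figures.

W_total ≈ -155 J

Step 1 (isobaric): W = PΔV = (114 kPa)(18.7 − 35.8 L) = -1949 J.
After step 1: P = 114 kPa, V = 18.7 L, T = 260.7 K.
Step 2 (isothermal): W = P₁V₁ ln(V₂/V₁) = (2132) ln(43.4/18.7) = 1795 J.
W_total = -1949 + 1795 = -154.6 J.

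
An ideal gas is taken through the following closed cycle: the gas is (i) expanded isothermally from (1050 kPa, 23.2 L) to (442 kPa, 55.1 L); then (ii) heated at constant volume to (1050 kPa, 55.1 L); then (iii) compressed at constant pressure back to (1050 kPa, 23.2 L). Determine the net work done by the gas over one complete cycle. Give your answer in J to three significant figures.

W_net ≈ -12400 J

Leg (i): W = PᵢVᵢ ln(V_f/Vᵢ) = (24360) ln(55.1/23.2) = 21071 J.
Leg (ii): W = 0.
Leg (iii): W = PΔV = (1050)(23.2 − 55.1) = -33495 J.
W_net = 21071 − 33495 = -12424 J.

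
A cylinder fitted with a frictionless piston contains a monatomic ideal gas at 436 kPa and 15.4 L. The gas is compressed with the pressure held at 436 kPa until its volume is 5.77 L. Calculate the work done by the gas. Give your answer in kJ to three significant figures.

Isobaric: W = P ΔV.
W = (436 kPa)(5.77 − 15.4 L) = (436)(-9.63) = -4199 J.

W ≈ -4.20 kJ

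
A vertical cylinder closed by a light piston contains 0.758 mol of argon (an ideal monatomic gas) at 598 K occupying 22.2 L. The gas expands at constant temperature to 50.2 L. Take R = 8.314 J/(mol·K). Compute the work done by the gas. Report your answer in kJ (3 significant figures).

W ≈ 3.07 kJ

Isothermal: W = nRT ln(V₂/V₁).
W = (0.758)(8.314)(598) × ln(50.2/22.2)
  = 3769 × 0.8159
W_by_gas = 3075 J.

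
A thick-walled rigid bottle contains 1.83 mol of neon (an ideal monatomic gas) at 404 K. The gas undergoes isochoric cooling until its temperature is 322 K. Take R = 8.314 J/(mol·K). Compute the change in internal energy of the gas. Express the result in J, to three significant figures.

Constant volume ⇒ W = 0, so Q = ΔU = nCᵥΔT with Cᵥ = 3R/2 = 12.47 J/(mol·K).
ΔU = (1.83)(12.47)(322 − 404) = -1871 J.

ΔU ≈ -1870 J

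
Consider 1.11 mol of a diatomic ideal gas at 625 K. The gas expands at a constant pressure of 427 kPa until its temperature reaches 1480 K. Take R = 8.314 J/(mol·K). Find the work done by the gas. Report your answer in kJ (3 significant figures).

Isobaric: W = P ΔV = nR ΔT.
W = (1.11)(8.314)(1480 − 625) = 7890 J.

W ≈ 7.89 kJ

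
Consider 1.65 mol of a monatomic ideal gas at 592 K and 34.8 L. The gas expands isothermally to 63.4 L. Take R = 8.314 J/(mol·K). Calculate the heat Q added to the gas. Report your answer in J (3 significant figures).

Isothermal ⇒ ΔU = 0, so Q = W = nRT ln(V₂/V₁).
Q = (1.65)(8.314)(592) ln(63.4/34.8) = 8121 × 0.5998 = 4871 J.

Q ≈ 4870 J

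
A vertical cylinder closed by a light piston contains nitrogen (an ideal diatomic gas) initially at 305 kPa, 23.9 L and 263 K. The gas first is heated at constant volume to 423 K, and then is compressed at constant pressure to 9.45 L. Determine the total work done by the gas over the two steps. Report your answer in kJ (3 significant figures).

W_total ≈ -7.09 kJ

Step 1 (isochoric): W = 0 (constant volume).
After step 1: P = 490.6 kPa (V unchanged).
Step 2 (isobaric): W = PΔV = (490.6 kPa)(9.45 − 23.9 L) = -7088 J.
W_total = 0 − 7088 = -7088 J.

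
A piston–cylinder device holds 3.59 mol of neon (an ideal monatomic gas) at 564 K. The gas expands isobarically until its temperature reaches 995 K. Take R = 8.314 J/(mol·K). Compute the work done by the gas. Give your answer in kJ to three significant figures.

W ≈ 12.9 kJ

Isobaric: W = P ΔV = nR ΔT.
W = (3.59)(8.314)(995 − 564) = 12864 J.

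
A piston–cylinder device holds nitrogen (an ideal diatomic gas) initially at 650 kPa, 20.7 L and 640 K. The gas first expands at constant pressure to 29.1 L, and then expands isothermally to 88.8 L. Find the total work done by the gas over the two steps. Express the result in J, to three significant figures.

Step 1 (isobaric): W = PΔV = (650 kPa)(29.1 − 20.7 L) = 5460 J.
After step 1: P = 650 kPa, V = 29.1 L, T = 899.7 K.
Step 2 (isothermal): W = P₁V₁ ln(V₂/V₁) = (18915) ln(88.8/29.1) = 21102 J.
W_total = 5460 + 21102 = 26562 J.

W_total ≈ 26600 J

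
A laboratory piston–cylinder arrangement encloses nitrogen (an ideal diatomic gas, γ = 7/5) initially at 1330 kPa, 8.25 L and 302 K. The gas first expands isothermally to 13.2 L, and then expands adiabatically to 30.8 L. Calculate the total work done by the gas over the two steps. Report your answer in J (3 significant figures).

W_total ≈ 13000 J

Step 1 (isothermal): W = P₁V₁ ln(V₂/V₁) = (10972) ln(13.2/8.25) = 5157 J.
After step 1: P = 831.2 kPa, V = 13.2 L, T = 302 K.
Step 2 (adiabatic): W = (P₁V₁ − P₂V₂)/(γ−1) = (10972 − 7818)/0.4 = 7885 J.
W_total = 5157 + 7885 = 13043 J.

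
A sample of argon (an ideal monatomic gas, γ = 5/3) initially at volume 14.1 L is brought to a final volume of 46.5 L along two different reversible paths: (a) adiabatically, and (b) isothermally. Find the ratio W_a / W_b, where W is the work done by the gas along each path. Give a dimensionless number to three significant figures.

Path (a) adiabatic: W = P₁V₁(1 − (V₁/V₂)^(γ−1))/(γ−1) → W_a/(P₁V₁) = 0.823.
Path (b) isothermal: W = P₁V₁ ln(V₂/V₁) → W_b/(P₁V₁) = 1.193.
W_a / W_b = 0.823 / 1.193 = 0.6897.

W_a / W_b ≈ 0.690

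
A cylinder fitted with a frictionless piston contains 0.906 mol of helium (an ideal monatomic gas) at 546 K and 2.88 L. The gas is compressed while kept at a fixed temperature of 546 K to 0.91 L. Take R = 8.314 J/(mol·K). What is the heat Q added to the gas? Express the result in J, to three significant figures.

Q ≈ -4740 J

Isothermal ⇒ ΔU = 0, so Q = W = nRT ln(V₂/V₁).
Q = (0.906)(8.314)(546) ln(0.91/2.88) = 4113 × -1.152 = -4738 J.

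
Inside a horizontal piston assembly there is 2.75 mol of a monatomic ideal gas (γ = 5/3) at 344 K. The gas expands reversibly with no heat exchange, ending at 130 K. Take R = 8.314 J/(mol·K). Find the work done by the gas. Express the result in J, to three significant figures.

W ≈ 7340 J

Adiabatic ⇒ Q = 0, so W_by = −ΔU = nCᵥ(T₁ − T₂).
Cᵥ = 3R/2 = 12.47 J/(mol·K).
W = (2.75)(12.47)(344 − 130) = 7339 J.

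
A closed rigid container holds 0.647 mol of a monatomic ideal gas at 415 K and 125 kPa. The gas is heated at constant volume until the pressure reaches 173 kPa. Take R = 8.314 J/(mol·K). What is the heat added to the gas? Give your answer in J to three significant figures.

Q ≈ 1290 J

Constant volume ⇒ W = 0, so Q = ΔU = nCᵥΔT with Cᵥ = 3R/2 = 12.47 J/(mol·K).
At constant V, T₂/T₁ = P₂/P₁ ⇒ ΔT = T₁(P₂/P₁ − 1) = 415·(173/125 − 1) = 159.4 K.
ΔU = (0.647)(12.47)(159.4) = 1286 J.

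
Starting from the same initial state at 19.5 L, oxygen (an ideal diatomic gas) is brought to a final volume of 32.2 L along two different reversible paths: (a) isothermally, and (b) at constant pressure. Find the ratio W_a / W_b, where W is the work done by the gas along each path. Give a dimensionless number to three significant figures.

W_a / W_b ≈ 0.770

Path (a) isothermal: W = P₁V₁ ln(V₂/V₁) → W_a/(P₁V₁) = 0.5016.
Path (b) isobaric: W = P₁(V₂ − V₁) → W_b/(P₁V₁) = 0.6513.
W_a / W_b = 0.5016 / 0.6513 = 0.7701.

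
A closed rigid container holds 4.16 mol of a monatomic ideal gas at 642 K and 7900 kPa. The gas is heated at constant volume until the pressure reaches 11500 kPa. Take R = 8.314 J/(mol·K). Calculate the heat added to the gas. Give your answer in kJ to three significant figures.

Constant volume ⇒ W = 0, so Q = ΔU = nCᵥΔT with Cᵥ = 3R/2 = 12.47 J/(mol·K).
At constant V, T₂/T₁ = P₂/P₁ ⇒ ΔT = T₁(P₂/P₁ − 1) = 642·(11500/7900 − 1) = 292.6 K.
ΔU = (4.16)(12.47)(292.6) = 15178 J.

Q ≈ 15.2 kJ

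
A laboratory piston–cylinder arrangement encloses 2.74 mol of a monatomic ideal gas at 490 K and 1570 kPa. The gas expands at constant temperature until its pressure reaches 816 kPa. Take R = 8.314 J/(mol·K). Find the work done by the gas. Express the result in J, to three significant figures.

W ≈ 7300 J

Isothermal process: W = nRT ln(V₂/V₁) = nRT ln(P₁/P₂).
W = (2.74)(8.314)(490) × ln(1570/816)
  = 11162 × ln(1.924) = 11162 × 0.6544
W_by_gas = 7305 J.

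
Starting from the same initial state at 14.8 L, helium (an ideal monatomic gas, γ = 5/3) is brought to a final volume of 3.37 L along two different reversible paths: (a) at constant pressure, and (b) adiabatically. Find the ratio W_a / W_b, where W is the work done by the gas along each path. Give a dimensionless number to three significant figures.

W_a / W_b ≈ 0.306

Path (a) isobaric: W = P₁(V₂ − V₁) → W_a/(P₁V₁) = -0.7723.
Path (b) adiabatic: W = P₁V₁(1 − (V₁/V₂)^(γ−1))/(γ−1) → W_b/(P₁V₁) = -2.523.
W_a / W_b = -0.7723 / -2.523 = 0.3061.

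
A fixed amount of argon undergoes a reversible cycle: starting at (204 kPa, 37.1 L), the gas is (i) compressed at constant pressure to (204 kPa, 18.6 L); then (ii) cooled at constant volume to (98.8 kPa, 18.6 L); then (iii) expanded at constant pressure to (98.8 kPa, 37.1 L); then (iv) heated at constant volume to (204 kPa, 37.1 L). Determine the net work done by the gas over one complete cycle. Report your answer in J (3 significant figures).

Constant-volume legs do no work.
W(i) = (204)(18.6 − 37.1) = -3774 J; W(iii) = (98.8)(37.1 − 18.6) = 1828 J.
W_net = -3774 + 1828 = -1946 J (the counter-clockwise enclosed area).

W_net ≈ -1950 J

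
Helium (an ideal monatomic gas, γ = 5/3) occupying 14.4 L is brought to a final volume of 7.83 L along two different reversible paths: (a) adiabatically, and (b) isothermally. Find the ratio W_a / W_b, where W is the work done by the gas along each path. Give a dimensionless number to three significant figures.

Path (a) adiabatic: W = P₁V₁(1 − (V₁/V₂)^(γ−1))/(γ−1) → W_a/(P₁V₁) = -0.7516.
Path (b) isothermal: W = P₁V₁ ln(V₂/V₁) → W_b/(P₁V₁) = -0.6093.
W_a / W_b = -0.7516 / -0.6093 = 1.234.

W_a / W_b ≈ 1.23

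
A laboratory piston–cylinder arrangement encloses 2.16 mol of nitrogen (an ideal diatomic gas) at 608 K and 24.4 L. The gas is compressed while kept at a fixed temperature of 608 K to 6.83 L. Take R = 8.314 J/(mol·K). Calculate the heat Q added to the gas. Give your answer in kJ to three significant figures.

Q ≈ -13.9 kJ

Isothermal ⇒ ΔU = 0, so Q = W = nRT ln(V₂/V₁).
Q = (2.16)(8.314)(608) ln(6.83/24.4) = 10919 × -1.273 = -13902 J.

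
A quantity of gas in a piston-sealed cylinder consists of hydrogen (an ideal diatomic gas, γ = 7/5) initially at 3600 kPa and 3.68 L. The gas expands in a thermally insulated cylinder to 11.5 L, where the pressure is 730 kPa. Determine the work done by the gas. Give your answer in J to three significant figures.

W ≈ 12100 J

Adiabatic: W = (P₁V₁ − P₂V₂)/(γ − 1) with γ = 7/5.
P₁V₁ = 13248 J, P₂V₂ = 8395 J.
W = (13248 − 8395) / 0.4 = 12133 J.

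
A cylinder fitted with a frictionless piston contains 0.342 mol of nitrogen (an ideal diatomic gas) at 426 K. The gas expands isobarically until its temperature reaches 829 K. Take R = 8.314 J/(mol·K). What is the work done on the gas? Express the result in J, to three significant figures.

W ≈ -1150 J

Isobaric: W = P ΔV = nR ΔT.
W = (0.342)(8.314)(829 − 426) = 1146 J.
Work on gas = −W_by = -1146 J.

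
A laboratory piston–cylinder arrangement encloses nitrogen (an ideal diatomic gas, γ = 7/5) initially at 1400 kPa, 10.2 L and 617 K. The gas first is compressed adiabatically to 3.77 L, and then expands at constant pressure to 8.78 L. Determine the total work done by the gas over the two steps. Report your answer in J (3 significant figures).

Step 1 (adiabatic): W = (P₁V₁ − P₂V₂)/(γ−1) = (14280 − 21263)/0.4 = -17458 J.
After step 1: P = 5640 kPa, V = 3.77 L, T = 918.7 K.
Step 2 (isobaric): W = PΔV = (5640 kPa)(8.78 − 3.77 L) = 28257 J.
W_total = -17458 + 28257 = 10799 J.

W_total ≈ 10800 J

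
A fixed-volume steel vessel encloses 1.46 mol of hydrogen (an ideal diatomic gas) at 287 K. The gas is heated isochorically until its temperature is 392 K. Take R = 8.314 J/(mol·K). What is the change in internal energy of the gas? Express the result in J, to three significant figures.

ΔU ≈ 3190 J

Constant volume ⇒ W = 0, so Q = ΔU = nCᵥΔT with Cᵥ = 5R/2 = 20.79 J/(mol·K).
ΔU = (1.46)(20.79)(392 − 287) = 3186 J.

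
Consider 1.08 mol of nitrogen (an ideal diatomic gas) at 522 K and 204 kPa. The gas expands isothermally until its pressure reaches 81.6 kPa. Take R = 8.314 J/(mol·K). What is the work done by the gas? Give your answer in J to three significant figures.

W ≈ 4290 J

Isothermal process: W = nRT ln(V₂/V₁) = nRT ln(P₁/P₂).
W = (1.08)(8.314)(522) × ln(204/81.6)
  = 4687 × ln(2.5) = 4687 × 0.9163
W_by_gas = 4295 J.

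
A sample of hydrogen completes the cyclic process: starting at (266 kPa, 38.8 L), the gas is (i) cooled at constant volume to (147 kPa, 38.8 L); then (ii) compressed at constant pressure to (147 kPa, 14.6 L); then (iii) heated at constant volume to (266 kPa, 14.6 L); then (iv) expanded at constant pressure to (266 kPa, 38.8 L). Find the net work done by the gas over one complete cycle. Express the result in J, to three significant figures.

W_net ≈ 2880 J

Constant-volume legs do no work.
W(ii) = (147)(14.6 − 38.8) = -3557 J; W(iv) = (266)(38.8 − 14.6) = 6437 J.
W_net = -3557 + 6437 = 2880 J (the clockwise enclosed area).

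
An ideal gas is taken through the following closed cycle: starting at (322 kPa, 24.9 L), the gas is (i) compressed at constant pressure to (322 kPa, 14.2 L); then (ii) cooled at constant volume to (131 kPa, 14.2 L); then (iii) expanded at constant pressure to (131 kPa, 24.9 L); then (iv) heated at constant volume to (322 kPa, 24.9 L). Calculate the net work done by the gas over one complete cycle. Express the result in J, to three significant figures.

W_net ≈ -2040 J

Constant-volume legs do no work.
W(i) = (322)(14.2 − 24.9) = -3445 J; W(iii) = (131)(24.9 − 14.2) = 1402 J.
W_net = -3445 + 1402 = -2044 J (the counter-clockwise enclosed area).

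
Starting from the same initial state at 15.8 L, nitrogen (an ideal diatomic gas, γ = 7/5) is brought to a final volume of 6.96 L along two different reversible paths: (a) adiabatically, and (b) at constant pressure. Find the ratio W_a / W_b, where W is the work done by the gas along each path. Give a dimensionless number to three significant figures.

Path (a) adiabatic: W = P₁V₁(1 − (V₁/V₂)^(γ−1))/(γ−1) → W_a/(P₁V₁) = -0.9702.
Path (b) isobaric: W = P₁(V₂ − V₁) → W_b/(P₁V₁) = -0.5595.
W_a / W_b = -0.9702 / -0.5595 = 1.734.

W_a / W_b ≈ 1.73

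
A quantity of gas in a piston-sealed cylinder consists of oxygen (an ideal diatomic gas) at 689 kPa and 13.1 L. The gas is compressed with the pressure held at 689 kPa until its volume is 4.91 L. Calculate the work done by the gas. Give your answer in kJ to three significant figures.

Isobaric: W = P ΔV.
W = (689 kPa)(4.91 − 13.1 L) = (689)(-8.19) = -5643 J.

W ≈ -5.64 kJ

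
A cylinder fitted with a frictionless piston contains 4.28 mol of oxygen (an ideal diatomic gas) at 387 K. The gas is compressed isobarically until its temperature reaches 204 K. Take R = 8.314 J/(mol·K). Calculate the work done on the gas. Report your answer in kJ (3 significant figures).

Isobaric: W = P ΔV = nR ΔT.
W = (4.28)(8.314)(204 − 387) = -6512 J.
Work on gas = −W_by = 6512 J.

W ≈ 6.51 kJ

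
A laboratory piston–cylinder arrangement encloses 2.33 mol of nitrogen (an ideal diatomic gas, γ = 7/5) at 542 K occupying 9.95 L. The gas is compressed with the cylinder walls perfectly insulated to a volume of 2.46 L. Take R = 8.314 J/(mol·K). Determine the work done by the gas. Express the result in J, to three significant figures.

W ≈ -19700 J

Adiabatic: TV^(γ−1) = const with γ = 7/5.
T₂ = T₁ (V₁/V₂)^(γ−1) = 542 × (9.95/2.46)^0.4 = 542 × 1.749 = 947.9 K.
W_by = nCᵥ(T₁ − T₂) = (2.33)(20.79)(542 − 947.9) = -19657 J.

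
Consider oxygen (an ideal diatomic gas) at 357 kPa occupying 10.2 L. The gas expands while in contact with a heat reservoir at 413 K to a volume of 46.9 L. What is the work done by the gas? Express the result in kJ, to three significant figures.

Isothermal: W = nRT ln(V₂/V₁) = P₁V₁ ln(V₂/V₁).
P₁V₁ = (357 kPa)(10.2 L) = 3641 J.
W = 3641 × ln(46.9/10.2) = 3641 × 1.526
W_by_gas = 5555 J.

W ≈ 5.56 kJ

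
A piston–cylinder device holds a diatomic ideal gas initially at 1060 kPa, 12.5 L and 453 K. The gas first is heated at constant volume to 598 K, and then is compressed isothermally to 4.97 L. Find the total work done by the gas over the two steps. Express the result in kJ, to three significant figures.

W_total ≈ -16.1 kJ

Step 1 (isochoric): W = 0 (constant volume).
After step 1: P = 1399 kPa (V unchanged).
Step 2 (isothermal): W = P₁V₁ ln(V₂/V₁) = (17491) ln(4.97/12.5) = -16132 J.
W_total = 0 − 16132 = -16132 J.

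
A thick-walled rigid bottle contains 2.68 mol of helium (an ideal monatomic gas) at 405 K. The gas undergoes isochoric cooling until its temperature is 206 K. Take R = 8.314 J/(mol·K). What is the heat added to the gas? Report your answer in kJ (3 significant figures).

Q ≈ -6.65 kJ

Constant volume ⇒ W = 0, so Q = ΔU = nCᵥΔT with Cᵥ = 3R/2 = 12.47 J/(mol·K).
ΔU = (2.68)(12.47)(206 − 405) = -6651 J.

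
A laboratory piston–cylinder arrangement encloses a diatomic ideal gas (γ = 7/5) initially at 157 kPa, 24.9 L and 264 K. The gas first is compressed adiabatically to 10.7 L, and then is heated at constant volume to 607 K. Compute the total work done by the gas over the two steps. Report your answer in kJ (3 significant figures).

Step 1 (adiabatic): W = (P₁V₁ − P₂V₂)/(γ−1) = (3909 − 5481)/0.4 = -3928 J.
Step 2 (isochoric): W = 0 (constant volume).
W_total = -3928 + 0 = -3928 J.

W_total ≈ -3.93 kJ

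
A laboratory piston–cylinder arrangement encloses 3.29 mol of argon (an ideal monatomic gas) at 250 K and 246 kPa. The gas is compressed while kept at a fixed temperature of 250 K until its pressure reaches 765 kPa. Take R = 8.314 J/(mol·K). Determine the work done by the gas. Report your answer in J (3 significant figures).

W ≈ -7760 J

Isothermal process: W = nRT ln(V₂/V₁) = nRT ln(P₁/P₂).
W = (3.29)(8.314)(250) × ln(246/765)
  = 6838 × ln(0.3216) = 6838 × -1.135
W_by_gas = -7758 J.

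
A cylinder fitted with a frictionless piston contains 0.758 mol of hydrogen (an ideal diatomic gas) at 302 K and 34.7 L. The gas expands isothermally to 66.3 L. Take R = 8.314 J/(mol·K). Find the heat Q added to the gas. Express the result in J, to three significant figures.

Q ≈ 1230 J

Isothermal ⇒ ΔU = 0, so Q = W = nRT ln(V₂/V₁).
Q = (0.758)(8.314)(302) ln(66.3/34.7) = 1903 × 0.6475 = 1232 J.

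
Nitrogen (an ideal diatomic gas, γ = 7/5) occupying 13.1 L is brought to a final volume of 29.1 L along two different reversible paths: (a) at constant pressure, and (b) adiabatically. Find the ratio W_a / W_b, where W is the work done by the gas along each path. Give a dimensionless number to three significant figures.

Path (a) isobaric: W = P₁(V₂ − V₁) → W_a/(P₁V₁) = 1.221.
Path (b) adiabatic: W = P₁V₁(1 − (V₁/V₂)^(γ−1))/(γ−1) → W_b/(P₁V₁) = 0.6833.
W_a / W_b = 1.221 / 0.6833 = 1.788.

W_a / W_b ≈ 1.79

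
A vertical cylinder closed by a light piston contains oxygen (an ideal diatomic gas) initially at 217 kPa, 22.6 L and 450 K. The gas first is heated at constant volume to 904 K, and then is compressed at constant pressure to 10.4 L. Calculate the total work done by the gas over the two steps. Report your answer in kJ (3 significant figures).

W_total ≈ -5.32 kJ

Step 1 (isochoric): W = 0 (constant volume).
After step 1: P = 435.9 kPa (V unchanged).
Step 2 (isobaric): W = PΔV = (435.9 kPa)(10.4 − 22.6 L) = -5318 J.
W_total = 0 − 5318 = -5318 J.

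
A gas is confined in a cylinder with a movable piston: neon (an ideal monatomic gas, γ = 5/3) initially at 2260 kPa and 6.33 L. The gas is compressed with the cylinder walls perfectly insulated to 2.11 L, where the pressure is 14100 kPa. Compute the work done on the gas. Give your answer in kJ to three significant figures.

Adiabatic: W = (P₁V₁ − P₂V₂)/(γ − 1) with γ = 5/3.
P₁V₁ = 14306 J, P₂V₂ = 29751 J.
W = (14306 − 29751) / 0.6667 = -23168 J.
Work on gas = −W_by = 23168 J.

W ≈ 23.2 kJ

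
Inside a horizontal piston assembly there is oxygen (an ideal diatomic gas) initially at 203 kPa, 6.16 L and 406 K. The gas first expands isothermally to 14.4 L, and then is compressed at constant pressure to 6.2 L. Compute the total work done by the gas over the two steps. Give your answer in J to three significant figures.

W_total ≈ 350 J

Step 1 (isothermal): W = P₁V₁ ln(V₂/V₁) = (1250) ln(14.4/6.16) = 1062 J.
After step 1: P = 86.84 kPa, V = 14.4 L, T = 406 K.
Step 2 (isobaric): W = PΔV = (86.84 kPa)(6.2 − 14.4 L) = -712.1 J.
W_total = 1062 − 712.1 = 349.8 J.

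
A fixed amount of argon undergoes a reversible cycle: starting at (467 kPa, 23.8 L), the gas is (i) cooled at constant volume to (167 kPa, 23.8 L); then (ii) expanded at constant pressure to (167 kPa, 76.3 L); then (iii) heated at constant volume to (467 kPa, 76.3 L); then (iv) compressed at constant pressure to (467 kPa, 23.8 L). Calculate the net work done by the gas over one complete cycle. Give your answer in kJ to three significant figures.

W_net ≈ -15.8 kJ

Constant-volume legs do no work.
W(ii) = (167)(76.3 − 23.8) = 8768 J; W(iv) = (467)(23.8 − 76.3) = -24518 J.
W_net = 8768 − 24518 = -15750 J (the counter-clockwise enclosed area).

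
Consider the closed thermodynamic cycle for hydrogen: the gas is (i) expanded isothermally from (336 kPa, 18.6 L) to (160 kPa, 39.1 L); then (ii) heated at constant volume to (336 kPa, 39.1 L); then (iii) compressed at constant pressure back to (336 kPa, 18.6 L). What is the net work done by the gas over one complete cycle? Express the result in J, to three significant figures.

Leg (i): W = PᵢVᵢ ln(V_f/Vᵢ) = (6250) ln(39.1/18.6) = 4643 J.
Leg (ii): W = 0.
Leg (iii): W = PΔV = (336)(18.6 − 39.1) = -6888 J.
W_net = 4643 − 6888 = -2245 J.

W_net ≈ -2240 J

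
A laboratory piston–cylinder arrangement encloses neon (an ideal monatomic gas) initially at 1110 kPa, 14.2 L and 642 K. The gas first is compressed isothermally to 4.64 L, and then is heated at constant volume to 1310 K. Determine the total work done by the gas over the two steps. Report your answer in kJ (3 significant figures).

W_total ≈ -17.6 kJ

Step 1 (isothermal): W = P₁V₁ ln(V₂/V₁) = (15762) ln(4.64/14.2) = -17630 J.
Step 2 (isochoric): W = 0 (constant volume).
W_total = -17630 + 0 = -17630 J.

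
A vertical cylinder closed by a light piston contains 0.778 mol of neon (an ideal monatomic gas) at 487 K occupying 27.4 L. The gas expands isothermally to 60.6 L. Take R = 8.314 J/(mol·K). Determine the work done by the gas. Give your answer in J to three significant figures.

W ≈ 2500 J

Isothermal: W = nRT ln(V₂/V₁).
W = (0.778)(8.314)(487) × ln(60.6/27.4)
  = 3150 × 0.7938
W_by_gas = 2500 J.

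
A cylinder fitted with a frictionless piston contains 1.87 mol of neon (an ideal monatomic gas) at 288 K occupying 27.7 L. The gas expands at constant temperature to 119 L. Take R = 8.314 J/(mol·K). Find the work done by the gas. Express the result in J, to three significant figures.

W ≈ 6530 J

Isothermal: W = nRT ln(V₂/V₁).
W = (1.87)(8.314)(288) × ln(119/27.7)
  = 4478 × 1.458
W_by_gas = 6527 J.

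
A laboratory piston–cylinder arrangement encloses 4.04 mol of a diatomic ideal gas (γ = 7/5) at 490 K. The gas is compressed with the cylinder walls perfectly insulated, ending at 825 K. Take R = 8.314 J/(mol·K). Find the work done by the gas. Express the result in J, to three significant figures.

Adiabatic ⇒ Q = 0, so W_by = −ΔU = nCᵥ(T₁ − T₂).
Cᵥ = 5R/2 = 20.79 J/(mol·K).
W = (4.04)(20.79)(490 − 825) = -28130 J.

W ≈ -28100 J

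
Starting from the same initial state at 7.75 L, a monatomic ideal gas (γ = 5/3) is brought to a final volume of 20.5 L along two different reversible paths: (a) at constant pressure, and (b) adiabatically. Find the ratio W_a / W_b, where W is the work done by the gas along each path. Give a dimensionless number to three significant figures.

W_a / W_b ≈ 2.30

Path (a) isobaric: W = P₁(V₂ − V₁) → W_a/(P₁V₁) = 1.645.
Path (b) adiabatic: W = P₁V₁(1 − (V₁/V₂)^(γ−1))/(γ−1) → W_b/(P₁V₁) = 0.7157.
W_a / W_b = 1.645 / 0.7157 = 2.299.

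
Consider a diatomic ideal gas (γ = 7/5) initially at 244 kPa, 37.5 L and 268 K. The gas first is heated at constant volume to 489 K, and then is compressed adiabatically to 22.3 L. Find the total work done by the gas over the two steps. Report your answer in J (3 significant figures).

Step 1 (isochoric): W = 0 (constant volume).
After step 1: P = 445.2 kPa (V unchanged).
Step 2 (adiabatic): W = (P₁V₁ − P₂V₂)/(γ−1) = (16695 − 20553)/0.4 = -9645 J.
W_total = 0 − 9645 = -9645 J.

W_total ≈ -9650 J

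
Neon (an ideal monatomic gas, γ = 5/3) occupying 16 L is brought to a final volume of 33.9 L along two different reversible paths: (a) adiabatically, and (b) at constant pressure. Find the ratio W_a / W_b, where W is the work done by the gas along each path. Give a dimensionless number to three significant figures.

W_a / W_b ≈ 0.528

Path (a) adiabatic: W = P₁V₁(1 − (V₁/V₂)^(γ−1))/(γ−1) → W_a/(P₁V₁) = 0.5907.
Path (b) isobaric: W = P₁(V₂ − V₁) → W_b/(P₁V₁) = 1.119.
W_a / W_b = 0.5907 / 1.119 = 0.528.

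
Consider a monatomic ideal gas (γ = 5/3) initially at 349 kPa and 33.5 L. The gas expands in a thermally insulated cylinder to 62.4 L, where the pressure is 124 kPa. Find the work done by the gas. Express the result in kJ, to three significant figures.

W ≈ 5.93 kJ

Adiabatic: W = (P₁V₁ − P₂V₂)/(γ − 1) with γ = 5/3.
P₁V₁ = 11692 J, P₂V₂ = 7738 J.
W = (11692 − 7738) / 0.6667 = 5931 J.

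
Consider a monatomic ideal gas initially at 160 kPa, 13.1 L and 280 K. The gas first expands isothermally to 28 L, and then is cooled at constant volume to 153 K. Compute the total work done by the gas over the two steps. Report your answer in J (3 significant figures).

W_total ≈ 1590 J

Step 1 (isothermal): W = P₁V₁ ln(V₂/V₁) = (2096) ln(28/13.1) = 1592 J.
Step 2 (isochoric): W = 0 (constant volume).
W_total = 1592 + 0 = 1592 J.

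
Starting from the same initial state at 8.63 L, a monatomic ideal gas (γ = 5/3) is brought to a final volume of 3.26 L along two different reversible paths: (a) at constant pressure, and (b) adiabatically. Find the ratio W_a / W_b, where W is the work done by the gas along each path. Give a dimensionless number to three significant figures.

W_a / W_b ≈ 0.454

Path (a) isobaric: W = P₁(V₂ − V₁) → W_a/(P₁V₁) = -0.6222.
Path (b) adiabatic: W = P₁V₁(1 − (V₁/V₂)^(γ−1))/(γ−1) → W_b/(P₁V₁) = -1.37.
W_a / W_b = -0.6222 / -1.37 = 0.454.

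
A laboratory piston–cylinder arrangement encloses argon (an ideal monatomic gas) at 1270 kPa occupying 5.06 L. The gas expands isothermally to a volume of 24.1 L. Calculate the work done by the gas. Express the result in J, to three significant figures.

W ≈ 10000 J

Isothermal: W = nRT ln(V₂/V₁) = P₁V₁ ln(V₂/V₁).
P₁V₁ = (1270 kPa)(5.06 L) = 6426 J.
W = 6426 × ln(24.1/5.06) = 6426 × 1.561
W_by_gas = 10030 J.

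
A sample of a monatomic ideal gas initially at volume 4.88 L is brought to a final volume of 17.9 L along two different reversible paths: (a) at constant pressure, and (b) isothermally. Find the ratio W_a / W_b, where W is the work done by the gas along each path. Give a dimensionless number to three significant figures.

W_a / W_b ≈ 2.05

Path (a) isobaric: W = P₁(V₂ − V₁) → W_a/(P₁V₁) = 2.668.
Path (b) isothermal: W = P₁V₁ ln(V₂/V₁) → W_b/(P₁V₁) = 1.3.
W_a / W_b = 2.668 / 1.3 = 2.053.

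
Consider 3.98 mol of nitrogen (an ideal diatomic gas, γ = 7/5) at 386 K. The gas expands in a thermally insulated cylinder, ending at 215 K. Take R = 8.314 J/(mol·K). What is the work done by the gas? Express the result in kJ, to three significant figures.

Adiabatic ⇒ Q = 0, so W_by = −ΔU = nCᵥ(T₁ − T₂).
Cᵥ = 5R/2 = 20.79 J/(mol·K).
W = (3.98)(20.79)(386 − 215) = 14146 J.

W ≈ 14.1 kJ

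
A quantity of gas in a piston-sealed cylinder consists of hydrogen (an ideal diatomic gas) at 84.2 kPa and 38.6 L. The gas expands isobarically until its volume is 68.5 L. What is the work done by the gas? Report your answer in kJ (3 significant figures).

W ≈ 2.52 kJ

Isobaric: W = P ΔV.
W = (84.2 kPa)(68.5 − 38.6 L) = (84.2)(29.9) = 2518 J.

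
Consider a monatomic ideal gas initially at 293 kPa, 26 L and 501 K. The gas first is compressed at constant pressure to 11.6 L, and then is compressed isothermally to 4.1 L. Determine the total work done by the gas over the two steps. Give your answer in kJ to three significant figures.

Step 1 (isobaric): W = PΔV = (293 kPa)(11.6 − 26 L) = -4219 J.
After step 1: P = 293 kPa, V = 11.6 L, T = 223.5 K.
Step 2 (isothermal): W = P₁V₁ ln(V₂/V₁) = (3399) ln(4.1/11.6) = -3535 J.
W_total = -4219 − 3535 = -7754 J.

W_total ≈ -7.75 kJ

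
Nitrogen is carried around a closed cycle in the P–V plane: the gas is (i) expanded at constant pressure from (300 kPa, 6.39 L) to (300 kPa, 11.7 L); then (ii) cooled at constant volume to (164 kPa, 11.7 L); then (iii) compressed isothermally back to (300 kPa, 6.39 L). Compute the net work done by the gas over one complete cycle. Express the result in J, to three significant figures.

Leg (i): W = PΔV = (300)(11.7 − 6.39) = 1593 J.
Leg (ii): W = 0.
Leg (iii): W = PᵢVᵢ ln(V_f/Vᵢ) = (1919) ln(6.39/11.7) = -1161 J.
W_net = 1593 − 1161 = 432.4 J.

W_net ≈ 432 J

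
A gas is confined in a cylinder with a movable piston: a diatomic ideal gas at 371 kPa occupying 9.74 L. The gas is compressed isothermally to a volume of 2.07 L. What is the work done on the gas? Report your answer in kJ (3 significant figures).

W ≈ 5.60 kJ

Isothermal: W = nRT ln(V₂/V₁) = P₁V₁ ln(V₂/V₁).
P₁V₁ = (371 kPa)(9.74 L) = 3614 J.
W = 3614 × ln(2.07/9.74) = 3614 × -1.549
W_by_gas = -5596 J; work on gas = −W_by = 5596 J.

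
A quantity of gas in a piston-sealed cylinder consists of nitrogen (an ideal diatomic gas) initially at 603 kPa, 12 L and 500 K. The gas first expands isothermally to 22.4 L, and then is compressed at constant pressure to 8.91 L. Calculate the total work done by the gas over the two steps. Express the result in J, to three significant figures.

Step 1 (isothermal): W = P₁V₁ ln(V₂/V₁) = (7236) ln(22.4/12) = 4516 J.
After step 1: P = 323 kPa, V = 22.4 L, T = 500 K.
Step 2 (isobaric): W = PΔV = (323 kPa)(8.91 − 22.4 L) = -4358 J.
W_total = 4516 − 4358 = 158.6 J.

W_total ≈ 159 J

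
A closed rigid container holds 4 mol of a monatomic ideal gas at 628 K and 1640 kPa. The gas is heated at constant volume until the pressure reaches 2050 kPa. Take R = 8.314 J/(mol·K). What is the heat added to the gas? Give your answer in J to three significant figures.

Q ≈ 7830 J

Constant volume ⇒ W = 0, so Q = ΔU = nCᵥΔT with Cᵥ = 3R/2 = 12.47 J/(mol·K).
At constant V, T₂/T₁ = P₂/P₁ ⇒ ΔT = T₁(P₂/P₁ − 1) = 628·(2050/1640 − 1) = 157 K.
ΔU = (4)(12.47)(157) = 7832 J.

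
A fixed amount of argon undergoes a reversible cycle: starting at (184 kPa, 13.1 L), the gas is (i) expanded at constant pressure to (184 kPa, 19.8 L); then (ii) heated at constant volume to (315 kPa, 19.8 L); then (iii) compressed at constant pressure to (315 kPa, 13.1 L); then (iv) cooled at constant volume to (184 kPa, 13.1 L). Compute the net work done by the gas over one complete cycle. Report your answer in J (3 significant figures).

W_net ≈ -878 J

Constant-volume legs do no work.
W(i) = (184)(19.8 − 13.1) = 1233 J; W(iii) = (315)(13.1 − 19.8) = -2111 J.
W_net = 1233 − 2111 = -877.7 J (the counter-clockwise enclosed area).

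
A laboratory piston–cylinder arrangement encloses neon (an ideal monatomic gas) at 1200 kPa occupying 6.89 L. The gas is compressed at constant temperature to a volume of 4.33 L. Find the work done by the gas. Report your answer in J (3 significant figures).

Isothermal: W = nRT ln(V₂/V₁) = P₁V₁ ln(V₂/V₁).
P₁V₁ = (1200 kPa)(6.89 L) = 8268 J.
W = 8268 × ln(4.33/6.89) = 8268 × -0.4645
W_by_gas = -3841 J.

W ≈ -3840 J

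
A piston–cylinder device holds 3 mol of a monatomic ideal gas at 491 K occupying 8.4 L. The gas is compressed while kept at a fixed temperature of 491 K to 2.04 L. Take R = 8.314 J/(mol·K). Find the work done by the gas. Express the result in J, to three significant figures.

W ≈ -17300 J

Isothermal: W = nRT ln(V₂/V₁).
W = (3)(8.314)(491) × ln(2.04/8.4)
  = 12247 × -1.415
W_by_gas = -17332 J.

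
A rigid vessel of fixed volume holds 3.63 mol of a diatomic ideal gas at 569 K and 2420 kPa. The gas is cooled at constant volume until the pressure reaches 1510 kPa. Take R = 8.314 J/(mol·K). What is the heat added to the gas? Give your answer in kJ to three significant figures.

Constant volume ⇒ W = 0, so Q = ΔU = nCᵥΔT with Cᵥ = 5R/2 = 20.79 J/(mol·K).
At constant V, T₂/T₁ = P₂/P₁ ⇒ ΔT = T₁(P₂/P₁ − 1) = 569·(1510/2420 − 1) = -214 K.
ΔU = (3.63)(20.79)(-214) = -16143 J.

Q ≈ -16.1 kJ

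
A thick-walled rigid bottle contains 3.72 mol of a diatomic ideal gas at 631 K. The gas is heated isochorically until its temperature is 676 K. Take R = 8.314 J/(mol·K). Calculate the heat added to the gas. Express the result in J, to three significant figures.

Q ≈ 3480 J

Constant volume ⇒ W = 0, so Q = ΔU = nCᵥΔT with Cᵥ = 5R/2 = 20.79 J/(mol·K).
ΔU = (3.72)(20.79)(676 − 631) = 3479 J.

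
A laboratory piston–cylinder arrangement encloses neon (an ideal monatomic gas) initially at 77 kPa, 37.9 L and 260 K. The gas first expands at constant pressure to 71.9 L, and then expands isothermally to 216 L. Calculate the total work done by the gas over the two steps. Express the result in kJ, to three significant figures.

W_total ≈ 8.71 kJ

Step 1 (isobaric): W = PΔV = (77 kPa)(71.9 − 37.9 L) = 2618 J.
After step 1: P = 77 kPa, V = 71.9 L, T = 493.2 K.
Step 2 (isothermal): W = P₁V₁ ln(V₂/V₁) = (5536) ln(216/71.9) = 6090 J.
W_total = 2618 + 6090 = 8708 J.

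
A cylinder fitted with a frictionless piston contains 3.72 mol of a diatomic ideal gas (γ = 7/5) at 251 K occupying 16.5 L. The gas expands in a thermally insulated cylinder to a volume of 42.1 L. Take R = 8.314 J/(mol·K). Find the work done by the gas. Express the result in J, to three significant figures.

W ≈ 6060 J

Adiabatic: TV^(γ−1) = const with γ = 7/5.
T₂ = T₁ (V₁/V₂)^(γ−1) = 251 × (16.5/42.1)^0.4 = 251 × 0.6875 = 172.6 K.
W_by = nCᵥ(T₁ − T₂) = (3.72)(20.79)(251 − 172.6) = 6065 J.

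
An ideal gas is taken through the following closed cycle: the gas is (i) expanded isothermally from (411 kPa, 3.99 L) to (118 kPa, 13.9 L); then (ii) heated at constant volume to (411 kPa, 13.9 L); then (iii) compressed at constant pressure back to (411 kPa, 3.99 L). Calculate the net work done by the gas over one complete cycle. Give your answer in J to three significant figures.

Leg (i): W = PᵢVᵢ ln(V_f/Vᵢ) = (1640) ln(13.9/3.99) = 2047 J.
Leg (ii): W = 0.
Leg (iii): W = PΔV = (411)(3.99 − 13.9) = -4073 J.
W_net = 2047 − 4073 = -2026 J.

W_net ≈ -2030 J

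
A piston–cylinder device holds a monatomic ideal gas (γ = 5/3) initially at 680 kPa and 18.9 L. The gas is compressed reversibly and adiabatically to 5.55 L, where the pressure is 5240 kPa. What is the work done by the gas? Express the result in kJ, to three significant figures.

W ≈ -24.3 kJ

Adiabatic: W = (P₁V₁ − P₂V₂)/(γ − 1) with γ = 5/3.
P₁V₁ = 12852 J, P₂V₂ = 29082 J.
W = (12852 − 29082) / 0.6667 = -24345 J.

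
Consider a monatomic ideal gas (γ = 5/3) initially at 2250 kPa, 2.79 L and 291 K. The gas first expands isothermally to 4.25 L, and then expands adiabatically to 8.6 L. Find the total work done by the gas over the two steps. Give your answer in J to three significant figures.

Step 1 (isothermal): W = P₁V₁ ln(V₂/V₁) = (6278) ln(4.25/2.79) = 2642 J.
After step 1: P = 1477 kPa, V = 4.25 L, T = 291 K.
Step 2 (adiabatic): W = (P₁V₁ − P₂V₂)/(γ−1) = (6278 − 3924)/0.667 = 3530 J.
W_total = 2642 + 3530 = 6173 J.

W_total ≈ 6170 J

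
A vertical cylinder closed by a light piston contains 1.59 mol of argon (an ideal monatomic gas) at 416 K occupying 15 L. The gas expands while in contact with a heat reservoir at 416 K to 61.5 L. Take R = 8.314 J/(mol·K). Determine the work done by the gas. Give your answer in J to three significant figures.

Isothermal: W = nRT ln(V₂/V₁).
W = (1.59)(8.314)(416) × ln(61.5/15)
  = 5499 × 1.411
W_by_gas = 7759 J.

W ≈ 7760 J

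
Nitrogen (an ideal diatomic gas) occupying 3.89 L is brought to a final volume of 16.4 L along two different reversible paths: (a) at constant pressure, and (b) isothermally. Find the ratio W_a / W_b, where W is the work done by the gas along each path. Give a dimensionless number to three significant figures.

W_a / W_b ≈ 2.24

Path (a) isobaric: W = P₁(V₂ − V₁) → W_a/(P₁V₁) = 3.216.
Path (b) isothermal: W = P₁V₁ ln(V₂/V₁) → W_b/(P₁V₁) = 1.439.
W_a / W_b = 3.216 / 1.439 = 2.235.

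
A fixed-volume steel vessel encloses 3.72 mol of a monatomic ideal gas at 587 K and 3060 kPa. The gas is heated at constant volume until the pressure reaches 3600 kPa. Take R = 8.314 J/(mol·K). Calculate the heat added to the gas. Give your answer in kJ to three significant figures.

Q ≈ 4.81 kJ

Constant volume ⇒ W = 0, so Q = ΔU = nCᵥΔT with Cᵥ = 3R/2 = 12.47 J/(mol·K).
At constant V, T₂/T₁ = P₂/P₁ ⇒ ΔT = T₁(P₂/P₁ − 1) = 587·(3600/3060 − 1) = 103.6 K.
ΔU = (3.72)(12.47)(103.6) = 4806 J.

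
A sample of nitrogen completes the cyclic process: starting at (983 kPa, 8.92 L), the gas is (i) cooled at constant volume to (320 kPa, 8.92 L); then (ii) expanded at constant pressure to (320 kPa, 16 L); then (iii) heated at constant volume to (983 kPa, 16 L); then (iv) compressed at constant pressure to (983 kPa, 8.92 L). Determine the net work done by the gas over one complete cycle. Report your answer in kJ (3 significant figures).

W_net ≈ -4.69 kJ

Constant-volume legs do no work.
W(ii) = (320)(16 − 8.92) = 2266 J; W(iv) = (983)(8.92 − 16) = -6960 J.
W_net = 2266 − 6960 = -4694 J (the counter-clockwise enclosed area).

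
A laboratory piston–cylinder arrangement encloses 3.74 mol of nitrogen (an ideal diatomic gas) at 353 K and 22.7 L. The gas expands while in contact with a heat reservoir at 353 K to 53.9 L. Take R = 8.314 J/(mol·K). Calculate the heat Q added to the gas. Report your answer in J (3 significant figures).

Isothermal ⇒ ΔU = 0, so Q = W = nRT ln(V₂/V₁).
Q = (3.74)(8.314)(353) ln(53.9/22.7) = 10976 × 0.8648 = 9492 J.

Q ≈ 9490 J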